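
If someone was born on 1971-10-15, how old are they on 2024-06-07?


Birth: 1971-10-15
Reference: 2024-06-07
Year difference: 2024 - 1971 = 53
Birthday not yet reached in 2024, subtract 1

52 years old


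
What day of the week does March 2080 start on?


Target: March 1, 2080
Anchor: Jan 1, 2080. With p = 2080 - 1 = 2079: (p + p//4 - p//100 + p//400) mod 7 = (2079 + 519 - 20 + 5) mod 7 = 2583 mod 7 = 0 -> Monday (Mon=0 ... Sun=6)
Days before March (Jan-Feb): 60 days
Weekday index = (0 + 60) mod 7 = 4

Friday


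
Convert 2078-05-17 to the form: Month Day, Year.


ISO 2078-05-17 parses as year=2078, month=05, day=17
Month 5 -> May

May 17, 2078


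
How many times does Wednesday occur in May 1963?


May 1963 has 31 days
Anchor: Jan 1, 1963. With p = 1963 - 1 = 1962: (p + p//4 - p//100 + p//400) mod 7 = (1962 + 490 - 19 + 4) mod 7 = 2437 mod 7 = 1 -> Tuesday (Mon=0 ... Sun=6)
Days before May (Jan-Apr): 120; May 1 index = (1 + 120) mod 7 = 2 -> Wednesday
First Wednesday is May 1
Wednesdays: 1, 8, 15, 22, 29

5 Wednesdays


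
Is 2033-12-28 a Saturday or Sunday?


Anchor: Jan 1, 2033. With p = 2033 - 1 = 2032: (p + p//4 - p//100 + p//400) mod 7 = (2032 + 508 - 20 + 5) mod 7 = 2525 mod 7 = 5 -> Saturday (Mon=0 ... Sun=6)
Day of year: 362; offset = 361
Weekday index = (5 + 361) mod 7 = 2 -> Wednesday
Weekend days: Saturday, Sunday

No


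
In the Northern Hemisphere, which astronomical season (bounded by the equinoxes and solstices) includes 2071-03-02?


Date: March 2
Astronomical Winter (approx.; exact equinox/solstice day varies by year): December 21 to March 19
March 2 falls within the Winter window

Winter


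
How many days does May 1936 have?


May 1936

31 days


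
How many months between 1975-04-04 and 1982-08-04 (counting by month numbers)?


From April 1975 to August 1982
7 years * 12 = 84 months, plus 4 months = 88

88 months


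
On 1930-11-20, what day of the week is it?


Date: November 20, 1930
Anchor: Jan 1, 1930. With p = 1930 - 1 = 1929: (p + p//4 - p//100 + p//400) mod 7 = (1929 + 482 - 19 + 4) mod 7 = 2396 mod 7 = 2 -> Wednesday (Mon=0 ... Sun=6)
Days before November (Jan-Oct): 304; offset = 304 + 20 - 1 = 323
Weekday index = (2 + 323) mod 7 = 3

Day of the week: Thursday


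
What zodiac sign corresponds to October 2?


Date: October 2
Conventional tropical zodiac dates: Libra from September 23 onward; Scorpio starts October 23
October 2 falls within the Libra range

Libra


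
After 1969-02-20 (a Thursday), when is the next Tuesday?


Current: Thursday
Target: Tuesday
Days ahead: 5

Next Tuesday: 1969-02-25


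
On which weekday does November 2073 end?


November 2073 has 30 days
Anchor: Jan 1, 2073. With p = 2073 - 1 = 2072: (p + p//4 - p//100 + p//400) mod 7 = (2072 + 518 - 20 + 5) mod 7 = 2575 mod 7 = 6 -> Sunday (Mon=0 ... Sun=6)
Days before November (Jan-Oct): 304; November 1 index = (6 + 304) mod 7 = 2 -> Wednesday
Last day offset: 30 - 1 = 29 days
Weekday index = (2 + 29) mod 7 = 3

Thursday, November 30


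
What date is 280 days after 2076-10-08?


Start: 2076-10-08, add 280 days
October 2076 has 31 days: 31 - 8 = 23 days to October 31 -> 257 left
November 2076 has 30 days -> 227 left
December 2076 has 31 days -> 196 left
January 2077 has 31 days -> 165 left
February 2077 has 28 days -> 137 left
March 2077 has 31 days -> 106 left
April 2077 has 30 days -> 76 left
May 2077 has 31 days -> 45 left
June 2077 has 30 days -> 15 left
July 2077: 15 <= 31 -> lands on July 15

Result: 2077-07-15


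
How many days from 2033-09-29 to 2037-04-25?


From 2033-09-29 to 2037-04-25
2033-09-29: days before September = 31 + 28 + 31 + 30 + 31 + 30 + 31 + 31 = 243 (2033 is not a leap year); day of year = 243 + 29 = 272
2037-04-25: days before April = 31 + 28 + 31 = 90 (2037 is not a leap year); day of year = 90 + 25 = 115
Rest of 2033: 365 - 272 = 93
Full years 2034 (365), 2035 (365), 2036 (366): 1096
Total = 93 + 1096 + 115 = 1304

1304 days


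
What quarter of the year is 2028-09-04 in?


Month: September (month 9)
Q1: Jan-Mar, Q2: Apr-Jun, Q3: Jul-Sep, Q4: Oct-Dec

Q3


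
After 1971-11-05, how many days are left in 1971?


Day of year: 309 of 365
Remaining = 365 - 309

56 days


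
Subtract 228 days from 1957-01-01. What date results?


Start: 1957-01-01, subtract 228 days
Back 1 day from January 1 reaches December 31, 1956 -> 227 left
December 1956 has 31 days -> back to November 30, 1956 -> 196 left
November 1956 has 30 days -> back to October 31, 1956 -> 166 left
October 1956 has 31 days -> back to September 30, 1956 -> 135 left
September 1956 has 30 days -> back to August 31, 1956 -> 105 left
August 1956 has 31 days -> back to July 31, 1956 -> 74 left
July 1956 has 31 days -> back to June 30, 1956 -> 43 left
June 1956 has 30 days -> back to May 31, 1956 -> 13 left
May 1956: 31 - 13 = 18 -> lands on May 18

Result: 1956-05-18


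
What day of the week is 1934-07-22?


Date: July 22, 1934
Anchor: Jan 1, 1934. With p = 1934 - 1 = 1933: (p + p//4 - p//100 + p//400) mod 7 = (1933 + 483 - 19 + 4) mod 7 = 2401 mod 7 = 0 -> Monday (Mon=0 ... Sun=6)
Days before July (Jan-Jun): 181; offset = 181 + 22 - 1 = 202
Weekday index = (0 + 202) mod 7 = 6

Day of the week: Sunday


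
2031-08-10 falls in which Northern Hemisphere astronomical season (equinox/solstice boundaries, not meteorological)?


Date: August 10
Astronomical Summer (approx.; exact equinox/solstice day varies by year): June 21 to September 21
August 10 falls within the Summer window

Summer


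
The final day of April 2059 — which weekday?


April 2059 has 30 days
Anchor: Jan 1, 2059. With p = 2059 - 1 = 2058: (p + p//4 - p//100 + p//400) mod 7 = (2058 + 514 - 20 + 5) mod 7 = 2557 mod 7 = 2 -> Wednesday (Mon=0 ... Sun=6)
Days before April (Jan-Mar): 90; April 1 index = (2 + 90) mod 7 = 1 -> Tuesday
Last day offset: 30 - 1 = 29 days
Weekday index = (1 + 29) mod 7 = 2

Wednesday, April 30


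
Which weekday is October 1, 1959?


Target: October 1, 1959
Anchor: Jan 1, 1959. With p = 1959 - 1 = 1958: (p + p//4 - p//100 + p//400) mod 7 = (1958 + 489 - 19 + 4) mod 7 = 2432 mod 7 = 3 -> Thursday (Mon=0 ... Sun=6)
Days before October (Jan-Sep): 273 days
Weekday index = (3 + 273) mod 7 = 3

Thursday


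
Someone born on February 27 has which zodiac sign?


Date: February 27
Conventional tropical zodiac dates: Pisces from February 19 onward; Aries starts March 21
February 27 falls within the Pisces range

Pisces


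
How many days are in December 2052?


December 2052

31 days


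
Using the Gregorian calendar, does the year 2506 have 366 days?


Gregorian leap year rule: divisible by 4, but not by 100, unless also by 400.
2506 is not divisible by 4 -> not a leap year

No


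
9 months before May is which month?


May is month 5
5 - 9 = -4; wrap: -4 + 12 = 8

August


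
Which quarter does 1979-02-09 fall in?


Month: February (month 2)
Q1: Jan-Mar, Q2: Apr-Jun, Q3: Jul-Sep, Q4: Oct-Dec

Q1


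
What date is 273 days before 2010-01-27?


Start: 2010-01-27, subtract 273 days
Back 27 days from January 27 reaches December 31, 2009 -> 246 left
December 2009 has 31 days -> back to November 30, 2009 -> 215 left
November 2009 has 30 days -> back to October 31, 2009 -> 185 left
October 2009 has 31 days -> back to September 30, 2009 -> 154 left
September 2009 has 30 days -> back to August 31, 2009 -> 124 left
August 2009 has 31 days -> back to July 31, 2009 -> 93 left
July 2009 has 31 days -> back to June 30, 2009 -> 62 left
June 2009 has 30 days -> back to May 31, 2009 -> 32 left
May 2009 has 31 days -> back to April 30, 2009 -> 1 left
April 2009: 30 - 1 = 29 -> lands on April 29

Result: 2009-04-29


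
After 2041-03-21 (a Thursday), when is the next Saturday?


Current: Thursday
Target: Saturday
Days ahead: 2

Next Saturday: 2041-03-23


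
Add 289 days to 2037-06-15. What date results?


Start: 2037-06-15, add 289 days
June 2037 has 30 days: 30 - 15 = 15 days to June 30 -> 274 left
July 2037 has 31 days -> 243 left
August 2037 has 31 days -> 212 left
September 2037 has 30 days -> 182 left
October 2037 has 31 days -> 151 left
November 2037 has 30 days -> 121 left
December 2037 has 31 days -> 90 left
January 2038 has 31 days -> 59 left
February 2038 has 28 days -> 31 left
March 2038: 31 <= 31 -> lands on March 31

Result: 2038-03-31


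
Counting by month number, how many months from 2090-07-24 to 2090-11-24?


From July 2090 to November 2090
0 years * 12 = 0 months, plus 4 months = 4

4 months


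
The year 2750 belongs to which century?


Century = (year - 1) // 100 + 1
= (2750 - 1) // 100 + 1
= 2749 // 100 + 1
= 27 + 1

28th century


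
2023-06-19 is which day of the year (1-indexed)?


Date: June 19, 2023
Days in months 1 through 5: 151
Plus 19 days in June

Day of year: 170


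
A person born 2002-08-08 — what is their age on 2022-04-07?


Birth: 2002-08-08
Reference: 2022-04-07
Year difference: 2022 - 2002 = 20
Birthday not yet reached in 2022, subtract 1

19 years old


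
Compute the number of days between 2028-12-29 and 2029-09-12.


From 2028-12-29 to 2029-09-12
2028-12-29: days before December = 31 + 29 + 31 + 30 + 31 + 30 + 31 + 31 + 30 + 31 + 30 = 335 (2028 is a leap year); day of year = 335 + 29 = 364
2029-09-12: days before September = 31 + 28 + 31 + 30 + 31 + 30 + 31 + 31 = 243 (2029 is not a leap year); day of year = 243 + 12 = 255
Rest of 2028: 366 - 364 = 2
Total = 2 + 255 = 257

257 days


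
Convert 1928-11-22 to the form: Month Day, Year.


ISO 1928-11-22 parses as year=1928, month=11, day=22
Month 11 -> November

November 22, 1928


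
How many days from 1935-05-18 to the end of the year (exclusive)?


Day of year: 138 of 365
Remaining = 365 - 138

227 days


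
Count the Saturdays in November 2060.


November 2060 has 30 days
Anchor: Jan 1, 2060. With p = 2060 - 1 = 2059: (p + p//4 - p//100 + p//400) mod 7 = (2059 + 514 - 20 + 5) mod 7 = 2558 mod 7 = 3 -> Thursday (Mon=0 ... Sun=6)
Days before November (Jan-Oct): 305; November 1 index = (3 + 305) mod 7 = 0 -> Monday
First Saturday is November 6
Saturdays: 6, 13, 20, 27

4 Saturdays


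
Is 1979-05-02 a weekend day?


Anchor: Jan 1, 1979. With p = 1979 - 1 = 1978: (p + p//4 - p//100 + p//400) mod 7 = (1978 + 494 - 19 + 4) mod 7 = 2457 mod 7 = 0 -> Monday (Mon=0 ... Sun=6)
Day of year: 122; offset = 121
Weekday index = (0 + 121) mod 7 = 2 -> Wednesday
Weekend days: Saturday, Sunday

No


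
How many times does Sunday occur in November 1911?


November 1911 has 30 days
Anchor: Jan 1, 1911. With p = 1911 - 1 = 1910: (p + p//4 - p//100 + p//400) mod 7 = (1910 + 477 - 19 + 4) mod 7 = 2372 mod 7 = 6 -> Sunday (Mon=0 ... Sun=6)
Days before November (Jan-Oct): 304; November 1 index = (6 + 304) mod 7 = 2 -> Wednesday
First Sunday is November 5
Sundays: 5, 12, 19, 26

4 Sundays


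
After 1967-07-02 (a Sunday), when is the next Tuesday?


Current: Sunday
Target: Tuesday
Days ahead: 2

Next Tuesday: 1967-07-04


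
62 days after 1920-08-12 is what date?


Start: 1920-08-12, add 62 days
August 1920 has 31 days: 31 - 12 = 19 days to August 31 -> 43 left
September 1920 has 30 days -> 13 left
October 1920: 13 <= 31 -> lands on October 13

Result: 1920-10-13


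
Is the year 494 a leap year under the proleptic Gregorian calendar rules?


Gregorian leap year rule: divisible by 4, but not by 100, unless also by 400.
494 is not divisible by 4 -> not a leap year

No


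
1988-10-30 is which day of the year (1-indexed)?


Date: October 30, 1988
Days in months 1 through 9: 274
Plus 30 days in October

Day of year: 304


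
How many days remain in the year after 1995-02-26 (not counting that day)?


Day of year: 57 of 365
Remaining = 365 - 57

308 days


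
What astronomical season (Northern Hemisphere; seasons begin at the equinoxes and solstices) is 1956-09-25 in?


Date: September 25
Astronomical Autumn (approx.; exact equinox/solstice day varies by year): September 22 to December 20
September 25 falls within the Autumn window

Autumn


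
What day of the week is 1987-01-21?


Date: January 21, 1987
Anchor: Jan 1, 1987. With p = 1987 - 1 = 1986: (p + p//4 - p//100 + p//400) mod 7 = (1986 + 496 - 19 + 4) mod 7 = 2467 mod 7 = 3 -> Thursday (Mon=0 ... Sun=6)
Days into year = 21 - 1 = 20
Weekday index = (3 + 20) mod 7 = 2

Day of the week: Wednesday


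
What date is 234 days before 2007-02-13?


Start: 2007-02-13, subtract 234 days
Back 13 days from February 13 reaches January 31, 2007 -> 221 left
January 2007 has 31 days -> back to December 31, 2006 -> 190 left
December 2006 has 31 days -> back to November 30, 2006 -> 159 left
November 2006 has 30 days -> back to October 31, 2006 -> 129 left
October 2006 has 31 days -> back to September 30, 2006 -> 98 left
September 2006 has 30 days -> back to August 31, 2006 -> 68 left
August 2006 has 31 days -> back to July 31, 2006 -> 37 left
July 2006 has 31 days -> back to June 30, 2006 -> 6 left
June 2006: 30 - 6 = 24 -> lands on June 24

Result: 2006-06-24


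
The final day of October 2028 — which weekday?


October 2028 has 31 days
Anchor: Jan 1, 2028. With p = 2028 - 1 = 2027: (p + p//4 - p//100 + p//400) mod 7 = (2027 + 506 - 20 + 5) mod 7 = 2518 mod 7 = 5 -> Saturday (Mon=0 ... Sun=6)
Days before October (Jan-Sep): 274; October 1 index = (5 + 274) mod 7 = 6 -> Sunday
Last day offset: 31 - 1 = 30 days
Weekday index = (6 + 30) mod 7 = 1

Tuesday, October 31


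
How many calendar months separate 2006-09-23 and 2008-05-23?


From September 2006 to May 2008
2 years * 12 = 24 months, minus 4 months = 20

20 months


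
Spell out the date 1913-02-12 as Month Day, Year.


ISO 1913-02-12 parses as year=1913, month=02, day=12
Month 2 -> February

February 12, 1913


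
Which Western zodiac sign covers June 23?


Date: June 23
Conventional tropical zodiac dates: Cancer from June 21 onward; Leo starts July 23
June 23 falls within the Cancer range

Cancer


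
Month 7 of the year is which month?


Month 7 of 12

July


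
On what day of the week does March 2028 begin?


Target: March 1, 2028
Anchor: Jan 1, 2028. With p = 2028 - 1 = 2027: (p + p//4 - p//100 + p//400) mod 7 = (2027 + 506 - 20 + 5) mod 7 = 2518 mod 7 = 5 -> Saturday (Mon=0 ... Sun=6)
Days before March (Jan-Feb): 60 days
Weekday index = (5 + 60) mod 7 = 2

Wednesday


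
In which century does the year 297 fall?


Century = (year - 1) // 100 + 1
= (297 - 1) // 100 + 1
= 296 // 100 + 1
= 2 + 1

3rd century


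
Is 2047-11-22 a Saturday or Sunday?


Anchor: Jan 1, 2047. With p = 2047 - 1 = 2046: (p + p//4 - p//100 + p//400) mod 7 = (2046 + 511 - 20 + 5) mod 7 = 2542 mod 7 = 1 -> Tuesday (Mon=0 ... Sun=6)
Day of year: 326; offset = 325
Weekday index = (1 + 325) mod 7 = 4 -> Friday
Weekend days: Saturday, Sunday

No


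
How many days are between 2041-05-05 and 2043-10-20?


From 2041-05-05 to 2043-10-20
2041-05-05: days before May = 31 + 28 + 31 + 30 = 120 (2041 is not a leap year); day of year = 120 + 5 = 125
2043-10-20: days before October = 31 + 28 + 31 + 30 + 31 + 30 + 31 + 31 + 30 = 273 (2043 is not a leap year); day of year = 273 + 20 = 293
Rest of 2041: 365 - 125 = 240
Full years 2042 (365): 365
Total = 240 + 365 + 293 = 898

898 days


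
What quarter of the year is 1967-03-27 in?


Month: March (month 3)
Q1: Jan-Mar, Q2: Apr-Jun, Q3: Jul-Sep, Q4: Oct-Dec

Q1


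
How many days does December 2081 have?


December 2081

31 days


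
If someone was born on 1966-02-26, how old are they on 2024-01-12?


Birth: 1966-02-26
Reference: 2024-01-12
Year difference: 2024 - 1966 = 58
Birthday not yet reached in 2024, subtract 1

57 years old


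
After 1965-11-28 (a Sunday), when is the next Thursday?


Current: Sunday
Target: Thursday
Days ahead: 4

Next Thursday: 1965-12-02


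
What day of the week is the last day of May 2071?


May 2071 has 31 days
Anchor: Jan 1, 2071. With p = 2071 - 1 = 2070: (p + p//4 - p//100 + p//400) mod 7 = (2070 + 517 - 20 + 5) mod 7 = 2572 mod 7 = 3 -> Thursday (Mon=0 ... Sun=6)
Days before May (Jan-Apr): 120; May 1 index = (3 + 120) mod 7 = 4 -> Friday
Last day offset: 31 - 1 = 30 days
Weekday index = (4 + 30) mod 7 = 6

Sunday, May 31


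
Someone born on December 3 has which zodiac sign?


Date: December 3
Conventional tropical zodiac dates: Sagittarius from November 22 onward; Capricorn starts December 22
December 3 falls within the Sagittarius range

Sagittarius


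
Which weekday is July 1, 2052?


Target: July 1, 2052
Anchor: Jan 1, 2052. With p = 2052 - 1 = 2051: (p + p//4 - p//100 + p//400) mod 7 = (2051 + 512 - 20 + 5) mod 7 = 2548 mod 7 = 0 -> Monday (Mon=0 ... Sun=6)
Days before July (Jan-Jun): 182 days
Weekday index = (0 + 182) mod 7 = 0

Monday


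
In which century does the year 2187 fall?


Century = (year - 1) // 100 + 1
= (2187 - 1) // 100 + 1
= 2186 // 100 + 1
= 21 + 1

22nd century


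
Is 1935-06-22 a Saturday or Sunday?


Anchor: Jan 1, 1935. With p = 1935 - 1 = 1934: (p + p//4 - p//100 + p//400) mod 7 = (1934 + 483 - 19 + 4) mod 7 = 2402 mod 7 = 1 -> Tuesday (Mon=0 ... Sun=6)
Day of year: 173; offset = 172
Weekday index = (1 + 172) mod 7 = 5 -> Saturday
Weekend days: Saturday, Sunday

Yes


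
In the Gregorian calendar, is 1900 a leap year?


Gregorian leap year rule: divisible by 4, but not by 100, unless also by 400.
1900 is divisible by 100 but not 400 -> not a leap year

No


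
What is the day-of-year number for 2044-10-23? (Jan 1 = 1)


Date: October 23, 2044
Days in months 1 through 9: 274
Plus 23 days in October

Day of year: 297


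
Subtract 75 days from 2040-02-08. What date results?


Start: 2040-02-08, subtract 75 days
Back 8 days from February 8 reaches January 31, 2040 -> 67 left
January 2040 has 31 days -> back to December 31, 2039 -> 36 left
December 2039 has 31 days -> back to November 30, 2039 -> 5 left
November 2039: 30 - 5 = 25 -> lands on November 25

Result: 2039-11-25


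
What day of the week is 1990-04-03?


Date: April 3, 1990
Anchor: Jan 1, 1990. With p = 1990 - 1 = 1989: (p + p//4 - p//100 + p//400) mod 7 = (1989 + 497 - 19 + 4) mod 7 = 2471 mod 7 = 0 -> Monday (Mon=0 ... Sun=6)
Days before April (Jan-Mar): 90; offset = 90 + 3 - 1 = 92
Weekday index = (0 + 92) mod 7 = 1

Day of the week: Tuesday


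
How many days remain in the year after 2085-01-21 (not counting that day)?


Day of year: 21 of 365
Remaining = 365 - 21

344 days


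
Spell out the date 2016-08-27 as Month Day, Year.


ISO 2016-08-27 parses as year=2016, month=08, day=27
Month 8 -> August

August 27, 2016


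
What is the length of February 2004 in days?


February 2004 (leap year: yes)

29 days


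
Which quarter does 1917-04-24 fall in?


Month: April (month 4)
Q1: Jan-Mar, Q2: Apr-Jun, Q3: Jul-Sep, Q4: Oct-Dec

Q2


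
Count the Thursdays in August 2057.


August 2057 has 31 days
Anchor: Jan 1, 2057. With p = 2057 - 1 = 2056: (p + p//4 - p//100 + p//400) mod 7 = (2056 + 514 - 20 + 5) mod 7 = 2555 mod 7 = 0 -> Monday (Mon=0 ... Sun=6)
Days before August (Jan-Jul): 212; August 1 index = (0 + 212) mod 7 = 2 -> Wednesday
First Thursday is August 2
Thursdays: 2, 9, 16, 23, 30

5 Thursdays


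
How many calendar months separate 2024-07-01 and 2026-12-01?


From July 2024 to December 2026
2 years * 12 = 24 months, plus 5 months = 29

29 months


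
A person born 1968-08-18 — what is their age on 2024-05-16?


Birth: 1968-08-18
Reference: 2024-05-16
Year difference: 2024 - 1968 = 56
Birthday not yet reached in 2024, subtract 1

55 years old


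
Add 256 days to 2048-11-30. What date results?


Start: 2048-11-30, add 256 days
November 30 is the last day of November 2048 -> 256 left
December 2048 has 31 days -> 225 left
January 2049 has 31 days -> 194 left
February 2049 has 28 days -> 166 left
March 2049 has 31 days -> 135 left
April 2049 has 30 days -> 105 left
May 2049 has 31 days -> 74 left
June 2049 has 30 days -> 44 left
July 2049 has 31 days -> 13 left
August 2049: 13 <= 31 -> lands on August 13

Result: 2049-08-13


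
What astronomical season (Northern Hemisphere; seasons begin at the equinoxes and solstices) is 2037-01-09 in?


Date: January 9
Astronomical Winter (approx.; exact equinox/solstice day varies by year): December 21 to March 19
January 9 falls within the Winter window

Winter


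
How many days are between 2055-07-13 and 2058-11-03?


From 2055-07-13 to 2058-11-03
2055-07-13: days before July = 31 + 28 + 31 + 30 + 31 + 30 = 181 (2055 is not a leap year); day of year = 181 + 13 = 194
2058-11-03: days before November = 31 + 28 + 31 + 30 + 31 + 30 + 31 + 31 + 30 + 31 = 304 (2058 is not a leap year); day of year = 304 + 3 = 307
Rest of 2055: 365 - 194 = 171
Full years 2056 (366), 2057 (365): 731
Total = 171 + 731 + 307 = 1209

1209 days


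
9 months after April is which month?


April is month 4
4 + 9 = 13; wrap: 13 - 12 = 1

January


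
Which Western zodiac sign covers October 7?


Date: October 7
Conventional tropical zodiac dates: Libra from September 23 onward; Scorpio starts October 23
October 7 falls within the Libra range

Libra


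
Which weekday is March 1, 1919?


Target: March 1, 1919
Anchor: Jan 1, 1919. With p = 1919 - 1 = 1918: (p + p//4 - p//100 + p//400) mod 7 = (1918 + 479 - 19 + 4) mod 7 = 2382 mod 7 = 2 -> Wednesday (Mon=0 ... Sun=6)
Days before March (Jan-Feb): 59 days
Weekday index = (2 + 59) mod 7 = 5

Saturday


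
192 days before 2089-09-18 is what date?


Start: 2089-09-18, subtract 192 days
Back 18 days from September 18 reaches August 31, 2089 -> 174 left
August 2089 has 31 days -> back to July 31, 2089 -> 143 left
July 2089 has 31 days -> back to June 30, 2089 -> 112 left
June 2089 has 30 days -> back to May 31, 2089 -> 82 left
May 2089 has 31 days -> back to April 30, 2089 -> 51 left
April 2089 has 30 days -> back to March 31, 2089 -> 21 left
March 2089: 31 - 21 = 10 -> lands on March 10

Result: 2089-03-10


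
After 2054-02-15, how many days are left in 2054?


Day of year: 46 of 365
Remaining = 365 - 46

319 days


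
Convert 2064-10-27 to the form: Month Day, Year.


ISO 2064-10-27 parses as year=2064, month=10, day=27
Month 10 -> October

October 27, 2064


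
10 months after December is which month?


December is month 12
12 + 10 = 22; wrap: 22 - 12 = 10

October


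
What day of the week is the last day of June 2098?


June 2098 has 30 days
Anchor: Jan 1, 2098. With p = 2098 - 1 = 2097: (p + p//4 - p//100 + p//400) mod 7 = (2097 + 524 - 20 + 5) mod 7 = 2606 mod 7 = 2 -> Wednesday (Mon=0 ... Sun=6)
Days before June (Jan-May): 151; June 1 index = (2 + 151) mod 7 = 6 -> Sunday
Last day offset: 30 - 1 = 29 days
Weekday index = (6 + 29) mod 7 = 0

Monday, June 30


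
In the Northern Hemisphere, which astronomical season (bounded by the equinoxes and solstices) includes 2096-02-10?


Date: February 10
Astronomical Winter (approx.; exact equinox/solstice day varies by year): December 21 to March 19
February 10 falls within the Winter window

Winter


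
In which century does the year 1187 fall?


Century = (year - 1) // 100 + 1
= (1187 - 1) // 100 + 1
= 1186 // 100 + 1
= 11 + 1

12th century


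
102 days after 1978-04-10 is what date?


Start: 1978-04-10, add 102 days
April 1978 has 30 days: 30 - 10 = 20 days to April 30 -> 82 left
May 1978 has 31 days -> 51 left
June 1978 has 30 days -> 21 left
July 1978: 21 <= 31 -> lands on July 21

Result: 1978-07-21


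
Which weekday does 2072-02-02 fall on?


Date: February 2, 2072
Anchor: Jan 1, 2072. With p = 2072 - 1 = 2071: (p + p//4 - p//100 + p//400) mod 7 = (2071 + 517 - 20 + 5) mod 7 = 2573 mod 7 = 4 -> Friday (Mon=0 ... Sun=6)
Days before February (Jan): 31; offset = 31 + 2 - 1 = 32
Weekday index = (4 + 32) mod 7 = 1

Day of the week: Tuesday


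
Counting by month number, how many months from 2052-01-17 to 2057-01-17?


From January 2052 to January 2057
5 years * 12 = 60 months = 60

60 months


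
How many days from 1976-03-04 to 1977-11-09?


From 1976-03-04 to 1977-11-09
1976-03-04: days before March = 31 + 29 = 60 (1976 is a leap year); day of year = 60 + 4 = 64
1977-11-09: days before November = 31 + 28 + 31 + 30 + 31 + 30 + 31 + 31 + 30 + 31 = 304 (1977 is not a leap year); day of year = 304 + 9 = 313
Rest of 1976: 366 - 64 = 302
Total = 302 + 313 = 615

615 days


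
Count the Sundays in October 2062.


October 2062 has 31 days
Anchor: Jan 1, 2062. With p = 2062 - 1 = 2061: (p + p//4 - p//100 + p//400) mod 7 = (2061 + 515 - 20 + 5) mod 7 = 2561 mod 7 = 6 -> Sunday (Mon=0 ... Sun=6)
Days before October (Jan-Sep): 273; October 1 index = (6 + 273) mod 7 = 6 -> Sunday
First Sunday is October 1
Sundays: 1, 8, 15, 22, 29

5 Sundays


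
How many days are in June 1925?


June 1925

30 days


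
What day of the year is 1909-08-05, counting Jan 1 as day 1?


Date: August 5, 1909
Days in months 1 through 7: 212
Plus 5 days in August

Day of year: 217


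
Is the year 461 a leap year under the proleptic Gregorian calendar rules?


Gregorian leap year rule: divisible by 4, but not by 100, unless also by 400.
461 is not divisible by 4 -> not a leap year

No


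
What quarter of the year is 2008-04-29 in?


Month: April (month 4)
Q1: Jan-Mar, Q2: Apr-Jun, Q3: Jul-Sep, Q4: Oct-Dec

Q2


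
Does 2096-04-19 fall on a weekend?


Anchor: Jan 1, 2096. With p = 2096 - 1 = 2095: (p + p//4 - p//100 + p//400) mod 7 = (2095 + 523 - 20 + 5) mod 7 = 2603 mod 7 = 6 -> Sunday (Mon=0 ... Sun=6)
Day of year: 110; offset = 109
Weekday index = (6 + 109) mod 7 = 3 -> Thursday
Weekend days: Saturday, Sunday

No


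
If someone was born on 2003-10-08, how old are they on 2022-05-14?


Birth: 2003-10-08
Reference: 2022-05-14
Year difference: 2022 - 2003 = 19
Birthday not yet reached in 2022, subtract 1

18 years old


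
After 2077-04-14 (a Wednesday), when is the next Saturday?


Current: Wednesday
Target: Saturday
Days ahead: 3

Next Saturday: 2077-04-17


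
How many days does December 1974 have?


December 1974

31 days


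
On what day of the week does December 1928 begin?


Target: December 1, 1928
Anchor: Jan 1, 1928. With p = 1928 - 1 = 1927: (p + p//4 - p//100 + p//400) mod 7 = (1927 + 481 - 19 + 4) mod 7 = 2393 mod 7 = 6 -> Sunday (Mon=0 ... Sun=6)
Days before December (Jan-Nov): 335 days
Weekday index = (6 + 335) mod 7 = 5

Saturday


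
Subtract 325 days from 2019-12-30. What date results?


Start: 2019-12-30, subtract 325 days
Back 30 days from December 30 reaches November 30, 2019 -> 295 left
November 2019 has 30 days -> back to October 31, 2019 -> 265 left
October 2019 has 31 days -> back to September 30, 2019 -> 234 left
September 2019 has 30 days -> back to August 31, 2019 -> 204 left
August 2019 has 31 days -> back to July 31, 2019 -> 173 left
July 2019 has 31 days -> back to June 30, 2019 -> 142 left
June 2019 has 30 days -> back to May 31, 2019 -> 112 left
May 2019 has 31 days -> back to April 30, 2019 -> 81 left
April 2019 has 30 days -> back to March 31, 2019 -> 51 left
March 2019 has 31 days -> back to February 28, 2019 -> 20 left
February 2019: 28 - 20 = 8 -> lands on February 8

Result: 2019-02-08


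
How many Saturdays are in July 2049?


July 2049 has 31 days
Anchor: Jan 1, 2049. With p = 2049 - 1 = 2048: (p + p//4 - p//100 + p//400) mod 7 = (2048 + 512 - 20 + 5) mod 7 = 2545 mod 7 = 4 -> Friday (Mon=0 ... Sun=6)
Days before July (Jan-Jun): 181; July 1 index = (4 + 181) mod 7 = 3 -> Thursday
First Saturday is July 3
Saturdays: 3, 10, 17, 24, 31

5 Saturdays


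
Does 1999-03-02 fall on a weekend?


Anchor: Jan 1, 1999. With p = 1999 - 1 = 1998: (p + p//4 - p//100 + p//400) mod 7 = (1998 + 499 - 19 + 4) mod 7 = 2482 mod 7 = 4 -> Friday (Mon=0 ... Sun=6)
Day of year: 61; offset = 60
Weekday index = (4 + 60) mod 7 = 1 -> Tuesday
Weekend days: Saturday, Sunday

No


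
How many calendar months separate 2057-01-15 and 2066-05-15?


From January 2057 to May 2066
9 years * 12 = 108 months, plus 4 months = 112

112 months


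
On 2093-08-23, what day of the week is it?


Date: August 23, 2093
Anchor: Jan 1, 2093. With p = 2093 - 1 = 2092: (p + p//4 - p//100 + p//400) mod 7 = (2092 + 523 - 20 + 5) mod 7 = 2600 mod 7 = 3 -> Thursday (Mon=0 ... Sun=6)
Days before August (Jan-Jul): 212; offset = 212 + 23 - 1 = 234
Weekday index = (3 + 234) mod 7 = 6

Day of the week: Sunday


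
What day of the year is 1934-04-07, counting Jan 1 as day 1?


Date: April 7, 1934
Days in months 1 through 3: 90
Plus 7 days in April

Day of year: 97


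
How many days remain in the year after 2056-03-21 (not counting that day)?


Day of year: 81 of 366
Remaining = 366 - 81

285 days


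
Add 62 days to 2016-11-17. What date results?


Start: 2016-11-17, add 62 days
November 2016 has 30 days: 30 - 17 = 13 days to November 30 -> 49 left
December 2016 has 31 days -> 18 left
January 2017: 18 <= 31 -> lands on January 18

Result: 2017-01-18


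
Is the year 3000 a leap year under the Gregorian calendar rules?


Gregorian leap year rule: divisible by 4, but not by 100, unless also by 400.
3000 is divisible by 100 but not 400 -> not a leap year

No


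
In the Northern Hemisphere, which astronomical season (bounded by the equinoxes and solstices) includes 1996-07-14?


Date: July 14
Astronomical Summer (approx.; exact equinox/solstice day varies by year): June 21 to September 21
July 14 falls within the Summer window

Summer


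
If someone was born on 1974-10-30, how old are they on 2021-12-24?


Birth: 1974-10-30
Reference: 2021-12-24
Year difference: 2021 - 1974 = 47

47 years old


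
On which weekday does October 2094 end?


October 2094 has 31 days
Anchor: Jan 1, 2094. With p = 2094 - 1 = 2093: (p + p//4 - p//100 + p//400) mod 7 = (2093 + 523 - 20 + 5) mod 7 = 2601 mod 7 = 4 -> Friday (Mon=0 ... Sun=6)
Days before October (Jan-Sep): 273; October 1 index = (4 + 273) mod 7 = 4 -> Friday
Last day offset: 31 - 1 = 30 days
Weekday index = (4 + 30) mod 7 = 6

Sunday, October 31


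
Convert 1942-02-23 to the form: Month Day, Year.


ISO 1942-02-23 parses as year=1942, month=02, day=23
Month 2 -> February

February 23, 1942


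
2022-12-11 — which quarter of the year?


Month: December (month 12)
Q1: Jan-Mar, Q2: Apr-Jun, Q3: Jul-Sep, Q4: Oct-Dec

Q4


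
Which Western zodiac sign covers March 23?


Date: March 23
Conventional tropical zodiac dates: Aries from March 21 onward; Taurus starts April 20
March 23 falls within the Aries range

Aries


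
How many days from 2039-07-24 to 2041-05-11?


From 2039-07-24 to 2041-05-11
2039-07-24: days before July = 31 + 28 + 31 + 30 + 31 + 30 = 181 (2039 is not a leap year); day of year = 181 + 24 = 205
2041-05-11: days before May = 31 + 28 + 31 + 30 = 120 (2041 is not a leap year); day of year = 120 + 11 = 131
Rest of 2039: 365 - 205 = 160
Full years 2040 (366): 366
Total = 160 + 366 + 131 = 657

657 days


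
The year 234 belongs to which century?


Century = (year - 1) // 100 + 1
= (234 - 1) // 100 + 1
= 233 // 100 + 1
= 2 + 1

3rd century


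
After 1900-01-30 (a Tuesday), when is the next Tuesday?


Current: Tuesday
Target: Tuesday
Days ahead: 7

Next Tuesday: 1900-02-06


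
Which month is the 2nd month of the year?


Month 2 of 12

February


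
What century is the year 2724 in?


Century = (year - 1) // 100 + 1
= (2724 - 1) // 100 + 1
= 2723 // 100 + 1
= 27 + 1

28th century


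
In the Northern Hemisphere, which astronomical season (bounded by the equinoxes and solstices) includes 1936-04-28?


Date: April 28
Astronomical Spring (approx.; exact equinox/solstice day varies by year): March 20 to June 20
April 28 falls within the Spring window

Spring


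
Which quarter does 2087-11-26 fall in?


Month: November (month 11)
Q1: Jan-Mar, Q2: Apr-Jun, Q3: Jul-Sep, Q4: Oct-Dec

Q4


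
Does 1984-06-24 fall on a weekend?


Anchor: Jan 1, 1984. With p = 1984 - 1 = 1983: (p + p//4 - p//100 + p//400) mod 7 = (1983 + 495 - 19 + 4) mod 7 = 2463 mod 7 = 6 -> Sunday (Mon=0 ... Sun=6)
Day of year: 176; offset = 175
Weekday index = (6 + 175) mod 7 = 6 -> Sunday
Weekend days: Saturday, Sunday

Yes


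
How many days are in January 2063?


January 2063

31 days


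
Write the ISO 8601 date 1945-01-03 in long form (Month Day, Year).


ISO 1945-01-03 parses as year=1945, month=01, day=03
Month 1 -> January

January 3, 1945


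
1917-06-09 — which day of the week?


Date: June 9, 1917
Anchor: Jan 1, 1917. With p = 1917 - 1 = 1916: (p + p//4 - p//100 + p//400) mod 7 = (1916 + 479 - 19 + 4) mod 7 = 2380 mod 7 = 0 -> Monday (Mon=0 ... Sun=6)
Days before June (Jan-May): 151; offset = 151 + 9 - 1 = 159
Weekday index = (0 + 159) mod 7 = 5

Day of the week: Saturday


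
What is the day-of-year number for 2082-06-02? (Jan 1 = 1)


Date: June 2, 2082
Days in months 1 through 5: 151
Plus 2 days in June

Day of year: 153


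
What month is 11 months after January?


January is month 1
1 + 11 = 12

December


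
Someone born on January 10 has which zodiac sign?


Date: January 10
Conventional tropical zodiac dates: Capricorn from December 22 onward; Aquarius starts January 20
January 10 falls within the Capricorn range

Capricorn


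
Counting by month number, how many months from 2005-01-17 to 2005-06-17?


From January 2005 to June 2005
0 years * 12 = 0 months, plus 5 months = 5

5 months


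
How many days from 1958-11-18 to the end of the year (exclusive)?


Day of year: 322 of 365
Remaining = 365 - 322

43 days


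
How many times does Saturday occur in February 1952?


February 1952 has 29 days
Anchor: Jan 1, 1952. With p = 1952 - 1 = 1951: (p + p//4 - p//100 + p//400) mod 7 = (1951 + 487 - 19 + 4) mod 7 = 2423 mod 7 = 1 -> Tuesday (Mon=0 ... Sun=6)
Days before February (Jan): 31; February 1 index = (1 + 31) mod 7 = 4 -> Friday
First Saturday is February 2
Saturdays: 2, 9, 16, 23

4 Saturdays


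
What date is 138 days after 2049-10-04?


Start: 2049-10-04, add 138 days
October 2049 has 31 days: 31 - 4 = 27 days to October 31 -> 111 left
November 2049 has 30 days -> 81 left
December 2049 has 31 days -> 50 left
January 2050 has 31 days -> 19 left
February 2050: 19 <= 28 -> lands on February 19

Result: 2050-02-19


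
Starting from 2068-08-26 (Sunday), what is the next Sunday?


Current: Sunday
Target: Sunday
Days ahead: 7

Next Sunday: 2068-09-02


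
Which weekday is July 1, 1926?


Target: July 1, 1926
Anchor: Jan 1, 1926. With p = 1926 - 1 = 1925: (p + p//4 - p//100 + p//400) mod 7 = (1925 + 481 - 19 + 4) mod 7 = 2391 mod 7 = 4 -> Friday (Mon=0 ... Sun=6)
Days before July (Jan-Jun): 181 days
Weekday index = (4 + 181) mod 7 = 3

Thursday


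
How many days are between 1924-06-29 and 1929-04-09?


From 1924-06-29 to 1929-04-09
1924-06-29: days before June = 31 + 29 + 31 + 30 + 31 = 152 (1924 is a leap year); day of year = 152 + 29 = 181
1929-04-09: days before April = 31 + 28 + 31 = 90 (1929 is not a leap year); day of year = 90 + 9 = 99
Rest of 1924: 366 - 181 = 185
Full years 1925 (365), 1926 (365), 1927 (365), 1928 (366): 1461
Total = 185 + 1461 + 99 = 1745

1745 days


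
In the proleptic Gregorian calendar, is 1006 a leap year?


Gregorian leap year rule: divisible by 4, but not by 100, unless also by 400.
1006 is not divisible by 4 -> not a leap year

No


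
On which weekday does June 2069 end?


June 2069 has 30 days
Anchor: Jan 1, 2069. With p = 2069 - 1 = 2068: (p + p//4 - p//100 + p//400) mod 7 = (2068 + 517 - 20 + 5) mod 7 = 2570 mod 7 = 1 -> Tuesday (Mon=0 ... Sun=6)
Days before June (Jan-May): 151; June 1 index = (1 + 151) mod 7 = 5 -> Saturday
Last day offset: 30 - 1 = 29 days
Weekday index = (5 + 29) mod 7 = 6

Sunday, June 30


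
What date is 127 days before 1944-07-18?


Start: 1944-07-18, subtract 127 days
Back 18 days from July 18 reaches June 30, 1944 -> 109 left
June 1944 has 30 days -> back to May 31, 1944 -> 79 left
May 1944 has 31 days -> back to April 30, 1944 -> 48 left
April 1944 has 30 days -> back to March 31, 1944 -> 18 left
March 1944: 31 - 18 = 13 -> lands on March 13

Result: 1944-03-13


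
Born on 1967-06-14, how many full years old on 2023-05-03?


Birth: 1967-06-14
Reference: 2023-05-03
Year difference: 2023 - 1967 = 56
Birthday not yet reached in 2023, subtract 1

55 years old


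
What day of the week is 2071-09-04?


Date: September 4, 2071
Anchor: Jan 1, 2071. With p = 2071 - 1 = 2070: (p + p//4 - p//100 + p//400) mod 7 = (2070 + 517 - 20 + 5) mod 7 = 2572 mod 7 = 3 -> Thursday (Mon=0 ... Sun=6)
Days before September (Jan-Aug): 243; offset = 243 + 4 - 1 = 246
Weekday index = (3 + 246) mod 7 = 4

Day of the week: Friday


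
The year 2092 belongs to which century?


Century = (year - 1) // 100 + 1
= (2092 - 1) // 100 + 1
= 2091 // 100 + 1
= 20 + 1

21st century


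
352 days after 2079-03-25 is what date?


Start: 2079-03-25, add 352 days
March 2079 has 31 days: 31 - 25 = 6 days to March 31 -> 346 left
April 2079 has 30 days -> 316 left
May 2079 has 31 days -> 285 left
June 2079 has 30 days -> 255 left
July 2079 has 31 days -> 224 left
August 2079 has 31 days -> 193 left
September 2079 has 30 days -> 163 left
October 2079 has 31 days -> 132 left
November 2079 has 30 days -> 102 left
December 2079 has 31 days -> 71 left
January 2080 has 31 days -> 40 left
February 2080 has 29 days -> 11 left
March 2080: 11 <= 31 -> lands on March 11

Result: 2080-03-11


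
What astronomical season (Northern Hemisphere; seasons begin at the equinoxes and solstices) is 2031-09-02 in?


Date: September 2
Astronomical Summer (approx.; exact equinox/solstice day varies by year): June 21 to September 21
September 2 falls within the Summer window

Summer


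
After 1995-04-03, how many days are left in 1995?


Day of year: 93 of 365
Remaining = 365 - 93

272 days


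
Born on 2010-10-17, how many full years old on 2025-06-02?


Birth: 2010-10-17
Reference: 2025-06-02
Year difference: 2025 - 2010 = 15
Birthday not yet reached in 2025, subtract 1

14 years old


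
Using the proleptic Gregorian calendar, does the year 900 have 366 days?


Gregorian leap year rule: divisible by 4, but not by 100, unless also by 400.
900 is divisible by 100 but not 400 -> not a leap year

No


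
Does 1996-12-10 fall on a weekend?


Anchor: Jan 1, 1996. With p = 1996 - 1 = 1995: (p + p//4 - p//100 + p//400) mod 7 = (1995 + 498 - 19 + 4) mod 7 = 2478 mod 7 = 0 -> Monday (Mon=0 ... Sun=6)
Day of year: 345; offset = 344
Weekday index = (0 + 344) mod 7 = 1 -> Tuesday
Weekend days: Saturday, Sunday

No


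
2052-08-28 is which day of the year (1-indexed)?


Date: August 28, 2052
Days in months 1 through 7: 213
Plus 28 days in August

Day of year: 241


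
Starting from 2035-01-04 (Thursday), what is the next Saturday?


Current: Thursday
Target: Saturday
Days ahead: 2

Next Saturday: 2035-01-06


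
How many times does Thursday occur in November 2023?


November 2023 has 30 days
Anchor: Jan 1, 2023. With p = 2023 - 1 = 2022: (p + p//4 - p//100 + p//400) mod 7 = (2022 + 505 - 20 + 5) mod 7 = 2512 mod 7 = 6 -> Sunday (Mon=0 ... Sun=6)
Days before November (Jan-Oct): 304; November 1 index = (6 + 304) mod 7 = 2 -> Wednesday
First Thursday is November 2
Thursdays: 2, 9, 16, 23, 30

5 Thursdays


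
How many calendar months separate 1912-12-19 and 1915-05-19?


From December 1912 to May 1915
3 years * 12 = 36 months, minus 7 months = 29

29 months


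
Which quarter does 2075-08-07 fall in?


Month: August (month 8)
Q1: Jan-Mar, Q2: Apr-Jun, Q3: Jul-Sep, Q4: Oct-Dec

Q3
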